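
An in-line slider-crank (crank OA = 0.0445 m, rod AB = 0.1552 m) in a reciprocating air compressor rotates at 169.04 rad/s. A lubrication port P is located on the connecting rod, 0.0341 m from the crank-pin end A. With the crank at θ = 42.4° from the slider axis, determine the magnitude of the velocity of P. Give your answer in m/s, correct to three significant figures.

6.86

ω = 169 rad/s.  Crank-pin speed |V_A| = rω = 7.5223 m/s, perpendicular to OA.
Rod angle: sinφ = −(r/L) sinθ ⇒ φ = -11.148°; ω_rod = −rω cosθ/√(L²−r²sin²θ) = -36.48 rad/s.
V_P = V_A + ω_rod × AP, with AP = 0.0341 m along the rod.
Components: V_Px = −rω sinθ − a·ω_rod·sinφ = -5.3128 m/s;  V_Py = rω cosθ + a·ω_rod·cosφ = +4.3344 m/s.
|V_P| = √(V_Px² + V_Py²) = 6.8566 m/s.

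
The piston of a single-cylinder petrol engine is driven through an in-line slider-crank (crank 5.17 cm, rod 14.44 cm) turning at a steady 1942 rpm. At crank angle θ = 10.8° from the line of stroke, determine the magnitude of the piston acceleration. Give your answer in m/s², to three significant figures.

2820

ω = 2π·1942/60 = 203.4 rad/s
x(θ) = r cosθ + √(L² − r² sin²θ); with ω constant, a = ω²·d²x/dθ².
d²x/dθ² = −r cosθ − r²(cos2θ)/√u − r⁴ sin²2θ/(4u^{3/2}),  u = L² − r² sin²θ = 0.0207575 m².
Substituting r = 0.0517 m, L = 0.1444 m, θ = 10.8°: d²x/dθ² = -0.068115 m.
a = ω²·d²x/dθ² = (203.4)²·(-0.068115) = -2817.1 m/s²;  |a| = 2817.1 m/s².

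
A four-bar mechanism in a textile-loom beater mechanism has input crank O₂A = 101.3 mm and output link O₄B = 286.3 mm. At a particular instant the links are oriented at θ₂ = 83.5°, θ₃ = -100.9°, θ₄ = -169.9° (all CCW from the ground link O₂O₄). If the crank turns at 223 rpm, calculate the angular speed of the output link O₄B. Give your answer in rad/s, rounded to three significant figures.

ω₂ = 23.35 rad/s (from 223 rpm).
Differentiating the loop-closure r₂e^{iθ₂}+r₃e^{iθ₃}=r₁+r₄e^{iθ₄} gives r₂ω₂e^{iθ₂}+r₃ω₃e^{iθ₃}=r₄ω₄e^{iθ₄}.
Eliminating the other unknown: ω₄ = r₂ω₂ sin(θ₂−θ₃) / [r₄ sin(θ₄−θ₃)].
Numerator sine = -0.07672; denominator sine = -0.93358.
Result = 0.1013·23.35·(-0.07672) / (0.2863·(-0.93358)) = +0.679 rad/s; magnitude 0.679 rad/s.

0.679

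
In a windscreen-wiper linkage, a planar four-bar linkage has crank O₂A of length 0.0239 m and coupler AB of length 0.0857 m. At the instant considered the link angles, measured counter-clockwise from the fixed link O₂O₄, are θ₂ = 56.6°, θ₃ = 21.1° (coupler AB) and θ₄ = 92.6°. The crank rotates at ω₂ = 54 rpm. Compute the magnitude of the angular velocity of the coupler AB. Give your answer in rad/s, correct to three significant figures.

0.977

ω₂ = 5.655 rad/s (from 54 rpm).
Differentiating the loop-closure r₂e^{iθ₂}+r₃e^{iθ₃}=r₁+r₄e^{iθ₄} gives r₂ω₂e^{iθ₂}+r₃ω₃e^{iθ₃}=r₄ω₄e^{iθ₄}.
Eliminating the other unknown: ω₃ = r₂ω₂ sin(θ₄−θ₂) / [r₃ sin(θ₃−θ₄)].
Numerator sine = +0.58779; denominator sine = -0.94832.
Result = 0.0239·5.655·(+0.58779) / (0.0857·(-0.94832)) = -0.97747 rad/s; magnitude 0.97747 rad/s.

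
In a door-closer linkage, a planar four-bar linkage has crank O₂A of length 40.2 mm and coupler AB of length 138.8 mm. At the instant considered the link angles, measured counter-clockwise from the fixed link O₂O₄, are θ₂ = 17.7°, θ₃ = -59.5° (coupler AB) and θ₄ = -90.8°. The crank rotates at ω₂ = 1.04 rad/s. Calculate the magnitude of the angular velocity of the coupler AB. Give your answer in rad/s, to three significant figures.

ω₂ = 1.04 rad/s
Differentiating the loop-closure r₂e^{iθ₂}+r₃e^{iθ₃}=r₁+r₄e^{iθ₄} gives r₂ω₂e^{iθ₂}+r₃ω₃e^{iθ₃}=r₄ω₄e^{iθ₄}.
Eliminating the other unknown: ω₃ = r₂ω₂ sin(θ₄−θ₂) / [r₃ sin(θ₃−θ₄)].
Numerator sine = -0.94832; denominator sine = +0.51952.
Result = 0.0402·1.04·(-0.94832) / (0.1388·(+0.51952)) = -0.54983 rad/s; magnitude 0.54983 rad/s.

0.550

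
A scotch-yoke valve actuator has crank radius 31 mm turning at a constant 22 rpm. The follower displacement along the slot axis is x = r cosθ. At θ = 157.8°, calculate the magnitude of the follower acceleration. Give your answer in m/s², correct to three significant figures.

0.152

ω = 2.304 rad/s (from 22 rpm).
x = r cosθ ⇒ ẍ = −rω² cosθ (ω constant).
|a| = rω²|cosθ| = 0.031·(2.304)²·|cos 157.8°| = 0.15234 m/s².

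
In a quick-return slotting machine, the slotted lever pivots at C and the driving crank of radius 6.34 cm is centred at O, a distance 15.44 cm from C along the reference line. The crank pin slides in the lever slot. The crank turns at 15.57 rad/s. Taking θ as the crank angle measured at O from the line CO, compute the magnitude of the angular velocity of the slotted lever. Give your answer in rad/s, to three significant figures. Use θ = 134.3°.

ω = 15.57 rad/s
Crank pin A relative to C: A = (d + r cosθ, r sinθ); lever angle φ = atan2(r sinθ, d + r cosθ).
Differentiating tanφ: φ̇ = rω(d cosθ + r)/(d² + r² + 2dr cosθ).
d² + r² + 2dr cosθ = |CA|² = 0.0141854 m²;  d cosθ + r = -0.044435 m.
|ω_lever| = |0.0634·15.57·-0.044435| / 0.0141854 = 3.0922 rad/s.

3.09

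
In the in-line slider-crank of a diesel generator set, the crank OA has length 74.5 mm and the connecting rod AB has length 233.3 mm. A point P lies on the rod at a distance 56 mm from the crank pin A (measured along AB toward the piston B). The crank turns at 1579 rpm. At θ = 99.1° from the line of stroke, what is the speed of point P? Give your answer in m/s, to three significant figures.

ω = 165.4 rad/s.  Crank-pin speed |V_A| = rω = 12.319 m/s, perpendicular to OA.
Rod angle: sinφ = −(r/L) sinθ ⇒ φ = -18.380°; ω_rod = −rω cosθ/√(L²−r²sin²θ) = +8.8 rad/s.
V_P = V_A + ω_rod × AP, with AP = 0.056 m along the rod.
Components: V_Px = −rω sinθ − a·ω_rod·sinφ = -12.008 m/s;  V_Py = rω cosθ + a·ω_rod·cosφ = -1.4806 m/s.
|V_P| = √(V_Px² + V_Py²) = 12.099 m/s.

12.1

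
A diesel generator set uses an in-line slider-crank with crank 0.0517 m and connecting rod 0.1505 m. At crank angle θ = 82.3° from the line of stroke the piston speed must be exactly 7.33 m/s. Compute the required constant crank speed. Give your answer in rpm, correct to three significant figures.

1300

For an in-line slider-crank, |v_piston| = rω|sinθ|·[1 + r cosθ/√(L² − r² sin²θ)].
With r = 0.0517 m, L = 0.1505 m, θ = 82.3°: the bracketed kinematic factor |dx/dθ| = 0.053742 m.
ω = v/|dx/dθ| = 7.33/0.053742 = 136.39 rad/s.
N = 60ω/(2π) = 1302.5 rpm.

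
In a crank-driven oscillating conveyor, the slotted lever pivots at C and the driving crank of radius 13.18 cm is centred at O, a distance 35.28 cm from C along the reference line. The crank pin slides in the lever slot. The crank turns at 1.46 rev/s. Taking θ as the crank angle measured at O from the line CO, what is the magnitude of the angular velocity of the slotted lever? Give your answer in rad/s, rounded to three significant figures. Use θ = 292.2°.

1.81

ω = 9.173 rad/s (from 1.46 rev/s).
Crank pin A relative to C: A = (d + r cosθ, r sinθ); lever angle φ = atan2(r sinθ, d + r cosθ).
Differentiating tanφ: φ̇ = rω(d cosθ + r)/(d² + r² + 2dr cosθ).
d² + r² + 2dr cosθ = |CA|² = 0.176978 m²;  d cosθ + r = +0.2651 m.
|ω_lever| = |0.1318·9.173·+0.2651| / 0.176978 = 1.8111 rad/s.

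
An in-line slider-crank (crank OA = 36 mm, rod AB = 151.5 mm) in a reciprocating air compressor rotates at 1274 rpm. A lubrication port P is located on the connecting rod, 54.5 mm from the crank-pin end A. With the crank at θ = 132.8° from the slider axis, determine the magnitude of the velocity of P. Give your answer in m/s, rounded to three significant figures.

3.92

ω = 133.4 rad/s.  Crank-pin speed |V_A| = rω = 4.8029 m/s, perpendicular to OA.
Rod angle: sinφ = −(r/L) sinθ ⇒ φ = -10.041°; ω_rod = −rω cosθ/√(L²−r²sin²θ) = +21.875 rad/s.
V_P = V_A + ω_rod × AP, with AP = 0.0545 m along the rod.
Components: V_Px = −rω sinθ − a·ω_rod·sinφ = -3.3161 m/s;  V_Py = rω cosθ + a·ω_rod·cosφ = -2.0894 m/s.
|V_P| = √(V_Px² + V_Py²) = 3.9195 m/s.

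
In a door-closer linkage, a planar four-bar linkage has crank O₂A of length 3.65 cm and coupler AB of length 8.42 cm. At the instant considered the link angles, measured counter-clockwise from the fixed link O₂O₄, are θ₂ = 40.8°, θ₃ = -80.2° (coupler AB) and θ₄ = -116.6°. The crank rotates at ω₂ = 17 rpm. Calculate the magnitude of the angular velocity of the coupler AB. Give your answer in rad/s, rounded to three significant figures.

ω₂ = 1.78 rad/s (from 17 rpm).
Differentiating the loop-closure r₂e^{iθ₂}+r₃e^{iθ₃}=r₁+r₄e^{iθ₄} gives r₂ω₂e^{iθ₂}+r₃ω₃e^{iθ₃}=r₄ω₄e^{iθ₄}.
Eliminating the other unknown: ω₃ = r₂ω₂ sin(θ₄−θ₂) / [r₃ sin(θ₃−θ₄)].
Numerator sine = -0.38430; denominator sine = +0.59342.
Result = 0.0365·1.78·(-0.38430) / (0.0842·(+0.59342)) = -0.49976 rad/s; magnitude 0.49976 rad/s.

0.500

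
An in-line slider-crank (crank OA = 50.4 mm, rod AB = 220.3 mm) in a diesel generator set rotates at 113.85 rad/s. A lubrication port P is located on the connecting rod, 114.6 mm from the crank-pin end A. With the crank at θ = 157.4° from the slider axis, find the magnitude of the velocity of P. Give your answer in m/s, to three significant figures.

3.21

ω = 113.8 rad/s.  Crank-pin speed |V_A| = rω = 5.738 m/s, perpendicular to OA.
Rod angle: sinφ = −(r/L) sinθ ⇒ φ = -5.044°; ω_rod = −rω cosθ/√(L²−r²sin²θ) = +24.14 rad/s.
V_P = V_A + ω_rod × AP, with AP = 0.1146 m along the rod.
Components: V_Px = −rω sinθ − a·ω_rod·sinφ = -1.9619 m/s;  V_Py = rω cosθ + a·ω_rod·cosφ = -2.5417 m/s.
|V_P| = √(V_Px² + V_Py²) = 3.2108 m/s.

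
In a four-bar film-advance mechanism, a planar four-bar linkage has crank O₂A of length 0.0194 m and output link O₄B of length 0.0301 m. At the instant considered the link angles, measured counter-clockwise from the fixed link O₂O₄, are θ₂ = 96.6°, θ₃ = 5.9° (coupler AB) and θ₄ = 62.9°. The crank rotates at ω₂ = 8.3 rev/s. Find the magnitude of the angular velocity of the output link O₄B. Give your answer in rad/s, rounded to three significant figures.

40.1

ω₂ = 52.15 rad/s (from 8.3 rev/s).
Differentiating the loop-closure r₂e^{iθ₂}+r₃e^{iθ₃}=r₁+r₄e^{iθ₄} gives r₂ω₂e^{iθ₂}+r₃ω₃e^{iθ₃}=r₄ω₄e^{iθ₄}.
Eliminating the other unknown: ω₄ = r₂ω₂ sin(θ₂−θ₃) / [r₄ sin(θ₄−θ₃)].
Numerator sine = +0.99993; denominator sine = +0.83867.
Result = 0.0194·52.15·(+0.99993) / (0.0301·(+0.83867)) = +40.075 rad/s; magnitude 40.075 rad/s.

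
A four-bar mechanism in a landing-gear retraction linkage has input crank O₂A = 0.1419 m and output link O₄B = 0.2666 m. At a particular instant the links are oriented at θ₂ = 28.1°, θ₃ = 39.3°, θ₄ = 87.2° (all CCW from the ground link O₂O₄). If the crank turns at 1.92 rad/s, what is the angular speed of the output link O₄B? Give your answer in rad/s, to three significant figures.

0.268

ω₂ = 1.92 rad/s
Differentiating the loop-closure r₂e^{iθ₂}+r₃e^{iθ₃}=r₁+r₄e^{iθ₄} gives r₂ω₂e^{iθ₂}+r₃ω₃e^{iθ₃}=r₄ω₄e^{iθ₄}.
Eliminating the other unknown: ω₄ = r₂ω₂ sin(θ₂−θ₃) / [r₄ sin(θ₄−θ₃)].
Numerator sine = -0.19423; denominator sine = +0.74198.
Result = 0.1419·1.92·(-0.19423) / (0.2666·(+0.74198)) = -0.26752 rad/s; magnitude 0.26752 rad/s.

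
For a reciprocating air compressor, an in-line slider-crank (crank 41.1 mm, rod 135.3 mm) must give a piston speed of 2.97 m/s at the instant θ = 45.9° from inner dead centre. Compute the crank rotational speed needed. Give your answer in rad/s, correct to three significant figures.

For an in-line slider-crank, |v_piston| = rω|sinθ|·[1 + r cosθ/√(L² − r² sin²θ)].
With r = 0.0411 m, L = 0.1353 m, θ = 45.9°: the bracketed kinematic factor |dx/dθ| = 0.035908 m.
ω = v/|dx/dθ| = 2.97/0.035908 = 82.711 rad/s.

82.7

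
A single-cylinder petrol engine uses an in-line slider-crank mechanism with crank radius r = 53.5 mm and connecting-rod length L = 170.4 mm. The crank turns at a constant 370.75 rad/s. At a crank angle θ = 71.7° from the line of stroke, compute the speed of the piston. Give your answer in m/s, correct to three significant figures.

20.8

ω = 370.8 rad/s
For an in-line slider-crank, x = r cosθ + √(L² − r² sin²θ), so v = −rω sinθ·[1 + r cosθ/√(L² − r² sin²θ)].
With r = 0.0535 m, L = 0.1704 m, θ = 71.7°: √(L² − r² sin²θ) = 0.16265 m.
v = −0.0535·370.8·0.94943·[1 + 0.0535·0.31399/0.16265] = -20.777 m/s.
|v| = 20.777 m/s.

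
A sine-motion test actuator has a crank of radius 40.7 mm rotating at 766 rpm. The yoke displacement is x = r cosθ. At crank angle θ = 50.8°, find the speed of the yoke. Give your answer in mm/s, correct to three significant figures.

2530

ω = 80.22 rad/s (from 766 rpm).
x = r cosθ ⇒ ẋ = −rω sinθ.
|v| = rω|sinθ| = 0.0407·80.22·|sin 50.8°| = 2.53 m/s = 2530 mm/s.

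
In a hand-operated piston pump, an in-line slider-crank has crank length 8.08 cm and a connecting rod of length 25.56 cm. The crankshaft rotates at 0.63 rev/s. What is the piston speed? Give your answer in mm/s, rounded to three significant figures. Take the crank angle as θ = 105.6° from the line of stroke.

281

ω = 2π·0.63 = 3.958 rad/s
For an in-line slider-crank, x = r cosθ + √(L² − r² sin²θ), so v = −rω sinθ·[1 + r cosθ/√(L² − r² sin²θ)].
With r = 0.0808 m, L = 0.2556 m, θ = 105.6°: √(L² − r² sin²θ) = 0.24346 m.
v = −0.0808·3.958·0.96316·[1 + 0.0808·-0.26892/0.24346] = -0.28056 m/s.
|v| = 0.28056 m/s = 280.56 mm/s.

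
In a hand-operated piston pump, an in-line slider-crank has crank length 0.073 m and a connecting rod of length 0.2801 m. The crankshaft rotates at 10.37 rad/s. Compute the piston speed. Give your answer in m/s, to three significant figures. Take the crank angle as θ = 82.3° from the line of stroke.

ω = 10.37 rad/s
For an in-line slider-crank, x = r cosθ + √(L² − r² sin²θ), so v = −rω sinθ·[1 + r cosθ/√(L² − r² sin²θ)].
With r = 0.073 m, L = 0.2801 m, θ = 82.3°: √(L² − r² sin²θ) = 0.2706 m.
v = −0.073·10.37·0.99098·[1 + 0.073·0.13399/0.2706] = -0.7773 m/s.
|v| = 0.7773 m/s.

0.777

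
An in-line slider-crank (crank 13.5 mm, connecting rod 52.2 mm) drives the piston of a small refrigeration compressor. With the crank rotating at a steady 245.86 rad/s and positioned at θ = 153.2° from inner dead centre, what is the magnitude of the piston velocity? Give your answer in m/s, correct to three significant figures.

1.15

ω = 245.9 rad/s
For an in-line slider-crank, x = r cosθ + √(L² − r² sin²θ), so v = −rω sinθ·[1 + r cosθ/√(L² − r² sin²θ)].
With r = 0.0135 m, L = 0.0522 m, θ = 153.2°: √(L² − r² sin²θ) = 0.051844 m.
v = −0.0135·245.9·0.45088·[1 + 0.0135·-0.89259/0.051844] = -1.1487 m/s.
|v| = 1.1487 m/s.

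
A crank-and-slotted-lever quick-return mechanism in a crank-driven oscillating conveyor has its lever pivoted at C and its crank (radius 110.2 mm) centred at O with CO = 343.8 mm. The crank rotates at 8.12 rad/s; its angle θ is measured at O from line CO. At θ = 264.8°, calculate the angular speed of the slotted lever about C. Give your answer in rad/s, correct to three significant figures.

0.573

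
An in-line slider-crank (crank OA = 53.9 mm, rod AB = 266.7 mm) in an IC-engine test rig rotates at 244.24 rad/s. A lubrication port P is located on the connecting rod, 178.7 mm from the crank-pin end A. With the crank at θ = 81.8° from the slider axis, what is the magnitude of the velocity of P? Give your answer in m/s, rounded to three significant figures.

13.3

ω = 244.2 rad/s.  Crank-pin speed |V_A| = rω = 13.165 m/s, perpendicular to OA.
Rod angle: sinφ = −(r/L) sinθ ⇒ φ = -11.539°; ω_rod = −rω cosθ/√(L²−r²sin²θ) = -7.1855 rad/s.
V_P = V_A + ω_rod × AP, with AP = 0.1787 m along the rod.
Components: V_Px = −rω sinθ − a·ω_rod·sinφ = -13.287 m/s;  V_Py = rω cosθ + a·ω_rod·cosφ = +0.61954 m/s.
|V_P| = √(V_Px² + V_Py²) = 13.301 m/s.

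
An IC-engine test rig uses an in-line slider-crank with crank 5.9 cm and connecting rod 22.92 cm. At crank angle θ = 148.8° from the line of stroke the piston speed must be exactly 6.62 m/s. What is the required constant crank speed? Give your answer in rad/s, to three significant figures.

For an in-line slider-crank, |v_piston| = rω|sinθ|·[1 + r cosθ/√(L² − r² sin²θ)].
With r = 0.059 m, L = 0.2292 m, θ = 148.8°: the bracketed kinematic factor |dx/dθ| = 0.023773 m.
ω = v/|dx/dθ| = 6.62/0.023773 = 278.46 rad/s.

278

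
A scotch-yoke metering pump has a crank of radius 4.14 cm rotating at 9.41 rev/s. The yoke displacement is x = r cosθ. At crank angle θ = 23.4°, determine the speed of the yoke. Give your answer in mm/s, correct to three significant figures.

ω = 59.12 rad/s (from 9.41 rev/s).
x = r cosθ ⇒ ẋ = −rω sinθ.
|v| = rω|sinθ| = 0.0414·59.12·|sin 23.4°| = 0.97212 m/s = 972.12 mm/s.

972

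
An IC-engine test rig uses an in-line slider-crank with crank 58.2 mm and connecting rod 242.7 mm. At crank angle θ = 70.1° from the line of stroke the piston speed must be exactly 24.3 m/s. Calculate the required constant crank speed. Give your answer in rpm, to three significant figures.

For an in-line slider-crank, |v_piston| = rω|sinθ|·[1 + r cosθ/√(L² − r² sin²θ)].
With r = 0.0582 m, L = 0.2427 m, θ = 70.1°: the bracketed kinematic factor |dx/dθ| = 0.05931 m.
ω = v/|dx/dθ| = 24.3/0.05931 = 409.71 rad/s.
N = 60ω/(2π) = 3912.5 rpm.

3910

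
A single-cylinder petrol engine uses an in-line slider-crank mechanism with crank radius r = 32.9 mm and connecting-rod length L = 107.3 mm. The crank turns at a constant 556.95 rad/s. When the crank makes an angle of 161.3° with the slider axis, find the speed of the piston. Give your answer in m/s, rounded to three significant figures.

4.16

ω = 557 rad/s
For an in-line slider-crank, x = r cosθ + √(L² − r² sin²θ), so v = −rω sinθ·[1 + r cosθ/√(L² − r² sin²θ)].
With r = 0.0329 m, L = 0.1073 m, θ = 161.3°: √(L² − r² sin²θ) = 0.10678 m.
v = −0.0329·557·0.32061·[1 + 0.0329·-0.94721/0.10678] = -4.1603 m/s.
|v| = 4.1603 m/s.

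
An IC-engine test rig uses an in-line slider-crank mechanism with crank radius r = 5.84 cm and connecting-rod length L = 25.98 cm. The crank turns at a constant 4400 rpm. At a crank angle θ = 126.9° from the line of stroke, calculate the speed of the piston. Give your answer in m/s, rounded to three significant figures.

18.6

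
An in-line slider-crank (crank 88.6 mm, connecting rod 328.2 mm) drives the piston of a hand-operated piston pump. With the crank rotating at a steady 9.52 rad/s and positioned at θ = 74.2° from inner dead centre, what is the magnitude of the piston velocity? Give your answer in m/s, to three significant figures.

ω = 9.52 rad/s
For an in-line slider-crank, x = r cosθ + √(L² − r² sin²θ), so v = −rω sinθ·[1 + r cosθ/√(L² − r² sin²θ)].
With r = 0.0886 m, L = 0.3282 m, θ = 74.2°: √(L² − r² sin²θ) = 0.31693 m.
v = −0.0886·9.52·0.96222·[1 + 0.0886·0.27228/0.31693] = -0.87338 m/s.
|v| = 0.87338 m/s.

0.873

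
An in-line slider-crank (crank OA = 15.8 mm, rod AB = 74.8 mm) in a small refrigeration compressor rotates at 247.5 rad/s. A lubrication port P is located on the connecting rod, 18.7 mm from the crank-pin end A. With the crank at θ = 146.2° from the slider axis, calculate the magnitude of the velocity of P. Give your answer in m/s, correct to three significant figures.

ω = 247.5 rad/s.  Crank-pin speed |V_A| = rω = 3.9105 m/s, perpendicular to OA.
Rod angle: sinφ = −(r/L) sinθ ⇒ φ = -6.748°; ω_rod = −rω cosθ/√(L²−r²sin²θ) = +43.746 rad/s.
V_P = V_A + ω_rod × AP, with AP = 0.0187 m along the rod.
Components: V_Px = −rω sinθ − a·ω_rod·sinφ = -2.0793 m/s;  V_Py = rω cosθ + a·ω_rod·cosφ = -2.4372 m/s.
|V_P| = √(V_Px² + V_Py²) = 3.2036 m/s.

3.20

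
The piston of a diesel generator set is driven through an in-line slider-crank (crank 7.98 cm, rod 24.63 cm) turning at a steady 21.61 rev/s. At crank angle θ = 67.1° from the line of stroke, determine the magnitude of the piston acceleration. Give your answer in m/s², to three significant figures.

232

ω = 2π·21.6 = 135.8 rad/s
x(θ) = r cosθ + √(L² − r² sin²θ); with ω constant, a = ω²·d²x/dθ².
d²x/dθ² = −r cosθ − r²(cos2θ)/√u − r⁴ sin²2θ/(4u^{3/2}),  u = L² − r² sin²θ = 0.0552599 m².
Substituting r = 0.0798 m, L = 0.2463 m, θ = 67.1°: d²x/dθ² = -0.012567 m.
a = ω²·d²x/dθ² = (135.8)²·(-0.012567) = -231.69 m/s²;  |a| = 231.69 m/s².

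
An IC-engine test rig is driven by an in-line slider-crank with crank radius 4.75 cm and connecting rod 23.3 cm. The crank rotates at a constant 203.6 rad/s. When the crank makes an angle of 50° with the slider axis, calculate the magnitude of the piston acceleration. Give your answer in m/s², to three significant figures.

1200

ω = 203.6 rad/s
x(θ) = r cosθ + √(L² − r² sin²θ); with ω constant, a = ω²·d²x/dθ².
d²x/dθ² = −r cosθ − r²(cos2θ)/√u − r⁴ sin²2θ/(4u^{3/2}),  u = L² − r² sin²θ = 0.052965 m².
Substituting r = 0.0475 m, L = 0.233 m, θ = 50°: d²x/dθ² = -0.028931 m.
a = ω²·d²x/dθ² = (203.6)²·(-0.028931) = -1199.3 m/s²;  |a| = 1199.3 m/s².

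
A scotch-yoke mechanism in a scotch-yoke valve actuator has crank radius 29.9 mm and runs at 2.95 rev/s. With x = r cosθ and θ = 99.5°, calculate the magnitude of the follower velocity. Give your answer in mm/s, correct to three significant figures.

547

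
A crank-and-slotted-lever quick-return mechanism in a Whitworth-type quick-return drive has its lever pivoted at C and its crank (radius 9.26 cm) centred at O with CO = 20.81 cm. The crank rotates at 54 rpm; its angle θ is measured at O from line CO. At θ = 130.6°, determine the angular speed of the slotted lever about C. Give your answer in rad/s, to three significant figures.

0.837

ω = 5.655 rad/s (from 54 rpm).
Crank pin A relative to C: A = (d + r cosθ, r sinθ); lever angle φ = atan2(r sinθ, d + r cosθ).
Differentiating tanφ: φ̇ = rω(d cosθ + r)/(d² + r² + 2dr cosθ).
d² + r² + 2dr cosθ = |CA|² = 0.0267995 m²;  d cosθ + r = -0.042826 m.
|ω_lever| = |0.0926·5.655·-0.042826| / 0.0267995 = 0.83679 rad/s.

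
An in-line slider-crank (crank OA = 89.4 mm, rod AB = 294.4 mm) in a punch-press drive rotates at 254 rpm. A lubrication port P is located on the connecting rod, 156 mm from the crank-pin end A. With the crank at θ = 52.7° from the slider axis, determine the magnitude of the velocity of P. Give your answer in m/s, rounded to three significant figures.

ω = 26.6 rad/s.  Crank-pin speed |V_A| = rω = 2.3779 m/s, perpendicular to OA.
Rod angle: sinφ = −(r/L) sinθ ⇒ φ = -13.979°; ω_rod = −rω cosθ/√(L²−r²sin²θ) = -5.0441 rad/s.
V_P = V_A + ω_rod × AP, with AP = 0.156 m along the rod.
Components: V_Px = −rω sinθ − a·ω_rod·sinφ = -2.0817 m/s;  V_Py = rω cosθ + a·ω_rod·cosφ = +0.67743 m/s.
|V_P| = √(V_Px² + V_Py²) = 2.1891 m/s.

2.19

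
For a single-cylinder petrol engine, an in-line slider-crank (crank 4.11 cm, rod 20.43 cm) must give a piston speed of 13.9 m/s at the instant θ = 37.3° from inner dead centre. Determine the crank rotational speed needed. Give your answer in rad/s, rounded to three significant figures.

481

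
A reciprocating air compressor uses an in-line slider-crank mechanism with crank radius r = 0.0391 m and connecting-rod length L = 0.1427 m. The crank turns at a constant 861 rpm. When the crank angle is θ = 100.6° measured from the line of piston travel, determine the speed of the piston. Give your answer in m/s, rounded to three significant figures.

3.28

ω = 2π·861/60 = 90.16 rad/s
For an in-line slider-crank, x = r cosθ + √(L² − r² sin²θ), so v = −rω sinθ·[1 + r cosθ/√(L² − r² sin²θ)].
With r = 0.0391 m, L = 0.1427 m, θ = 100.6°: √(L² − r² sin²θ) = 0.13743 m.
v = −0.0391·90.16·0.98294·[1 + 0.0391·-0.18395/0.13743] = -3.2839 m/s.
|v| = 3.2839 m/s.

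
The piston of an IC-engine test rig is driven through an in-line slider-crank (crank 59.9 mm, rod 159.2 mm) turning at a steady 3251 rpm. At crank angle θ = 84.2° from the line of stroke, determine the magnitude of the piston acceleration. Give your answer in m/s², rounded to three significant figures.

2050

ω = 2π·3251/60 = 340.4 rad/s
x(θ) = r cosθ + √(L² − r² sin²θ); with ω constant, a = ω²·d²x/dθ².
d²x/dθ² = −r cosθ − r²(cos2θ)/√u − r⁴ sin²2θ/(4u^{3/2}),  u = L² − r² sin²θ = 0.0217933 m².
Substituting r = 0.0599 m, L = 0.1592 m, θ = 84.2°: d²x/dθ² = +0.017715 m.
a = ω²·d²x/dθ² = (340.4)²·(+0.017715) = +2053.2 m/s²;  |a| = 2053.2 m/s².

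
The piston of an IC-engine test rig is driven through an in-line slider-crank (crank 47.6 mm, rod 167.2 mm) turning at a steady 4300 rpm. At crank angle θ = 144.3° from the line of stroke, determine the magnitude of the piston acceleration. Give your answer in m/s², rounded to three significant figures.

ω = 2π·4300/60 = 450.3 rad/s
x(θ) = r cosθ + √(L² − r² sin²θ); with ω constant, a = ω²·d²x/dθ².
d²x/dθ² = −r cosθ − r²(cos2θ)/√u − r⁴ sin²2θ/(4u^{3/2}),  u = L² − r² sin²θ = 0.0271843 m².
Substituting r = 0.0476 m, L = 0.1672 m, θ = 144.3°: d²x/dθ² = +0.034015 m.
a = ω²·d²x/dθ² = (450.3)²·(+0.034015) = +6897 m/s²;  |a| = 6897 m/s².

6900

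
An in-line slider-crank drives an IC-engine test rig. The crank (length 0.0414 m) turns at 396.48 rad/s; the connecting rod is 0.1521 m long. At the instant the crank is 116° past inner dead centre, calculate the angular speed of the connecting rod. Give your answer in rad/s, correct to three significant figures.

48.8

ω = 396.5 rad/s
The rod makes angle φ with the slider axis where L sinφ = r sinθ; differentiating, L cosφ·φ̇ = r ω cosθ.
L cosφ = √(L² − r² sin²θ) = 0.14748 m.
|ω_rod| = r ω |cosθ| / √(L² − r² sin²θ) = 0.0414·396.5·0.43837/0.14748 = 48.791 rad/s.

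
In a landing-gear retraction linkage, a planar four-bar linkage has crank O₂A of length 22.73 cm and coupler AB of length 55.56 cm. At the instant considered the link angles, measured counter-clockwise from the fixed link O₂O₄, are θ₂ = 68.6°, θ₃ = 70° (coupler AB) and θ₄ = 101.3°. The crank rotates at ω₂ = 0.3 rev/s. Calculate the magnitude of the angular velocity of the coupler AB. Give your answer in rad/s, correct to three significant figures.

ω₂ = 1.885 rad/s (from 0.3 rev/s).
Differentiating the loop-closure r₂e^{iθ₂}+r₃e^{iθ₃}=r₁+r₄e^{iθ₄} gives r₂ω₂e^{iθ₂}+r₃ω₃e^{iθ₃}=r₄ω₄e^{iθ₄}.
Eliminating the other unknown: ω₃ = r₂ω₂ sin(θ₄−θ₂) / [r₃ sin(θ₃−θ₄)].
Numerator sine = +0.54024; denominator sine = -0.51952.
Result = 0.2273·1.885·(+0.54024) / (0.5556·(-0.51952)) = -0.80191 rad/s; magnitude 0.80191 rad/s.

0.802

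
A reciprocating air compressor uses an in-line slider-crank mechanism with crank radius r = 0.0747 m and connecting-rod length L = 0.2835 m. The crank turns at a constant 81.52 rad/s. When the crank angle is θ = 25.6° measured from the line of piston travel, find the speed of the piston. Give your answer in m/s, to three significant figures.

3.26

ω = 81.52 rad/s
For an in-line slider-crank, x = r cosθ + √(L² − r² sin²θ), so v = −rω sinθ·[1 + r cosθ/√(L² − r² sin²θ)].
With r = 0.0747 m, L = 0.2835 m, θ = 25.6°: √(L² − r² sin²θ) = 0.28166 m.
v = −0.0747·81.52·0.43209·[1 + 0.0747·0.90183/0.28166] = -3.2605 m/s.
|v| = 3.2605 m/s.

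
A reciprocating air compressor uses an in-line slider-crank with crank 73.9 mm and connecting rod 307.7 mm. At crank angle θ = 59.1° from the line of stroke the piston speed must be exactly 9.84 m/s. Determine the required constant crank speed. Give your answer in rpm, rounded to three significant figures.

For an in-line slider-crank, |v_piston| = rω|sinθ|·[1 + r cosθ/√(L² − r² sin²θ)].
With r = 0.0739 m, L = 0.3077 m, θ = 59.1°: the bracketed kinematic factor |dx/dθ| = 0.071403 m.
ω = v/|dx/dθ| = 9.84/0.071403 = 137.81 rad/s.
N = 60ω/(2π) = 1316 rpm.

1320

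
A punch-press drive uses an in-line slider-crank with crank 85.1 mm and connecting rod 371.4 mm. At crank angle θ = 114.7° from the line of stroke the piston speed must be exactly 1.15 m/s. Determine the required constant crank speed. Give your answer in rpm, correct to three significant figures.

157

For an in-line slider-crank, |v_piston| = rω|sinθ|·[1 + r cosθ/√(L² − r² sin²θ)].
With r = 0.0851 m, L = 0.3714 m, θ = 114.7°: the bracketed kinematic factor |dx/dθ| = 0.069746 m.
ω = v/|dx/dθ| = 1.15/0.069746 = 16.488 rad/s.
N = 60ω/(2π) = 157.45 rpm.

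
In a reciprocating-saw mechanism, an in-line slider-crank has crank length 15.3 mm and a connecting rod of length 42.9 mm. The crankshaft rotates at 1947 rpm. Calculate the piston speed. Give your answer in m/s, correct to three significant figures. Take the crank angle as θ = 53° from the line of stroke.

3.05

ω = 2π·1947/60 = 203.9 rad/s
For an in-line slider-crank, x = r cosθ + √(L² − r² sin²θ), so v = −rω sinθ·[1 + r cosθ/√(L² − r² sin²θ)].
With r = 0.0153 m, L = 0.0429 m, θ = 53°: √(L² − r² sin²θ) = 0.041123 m.
v = −0.0153·203.9·0.79864·[1 + 0.0153·0.60182/0.041123] = -3.0492 m/s.
|v| = 3.0492 m/s.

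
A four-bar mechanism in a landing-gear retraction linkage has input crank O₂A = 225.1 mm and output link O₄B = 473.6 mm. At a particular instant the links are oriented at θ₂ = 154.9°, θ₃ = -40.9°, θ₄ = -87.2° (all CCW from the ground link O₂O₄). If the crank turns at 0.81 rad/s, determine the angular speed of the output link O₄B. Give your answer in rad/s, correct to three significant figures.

0.145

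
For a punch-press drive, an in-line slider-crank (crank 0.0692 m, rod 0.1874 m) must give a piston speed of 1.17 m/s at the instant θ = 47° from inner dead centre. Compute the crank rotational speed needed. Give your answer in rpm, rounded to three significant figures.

For an in-line slider-crank, |v_piston| = rω|sinθ|·[1 + r cosθ/√(L² − r² sin²θ)].
With r = 0.0692 m, L = 0.1874 m, θ = 47°: the bracketed kinematic factor |dx/dθ| = 0.063847 m.
ω = v/|dx/dθ| = 1.17/0.063847 = 18.325 rad/s.
N = 60ω/(2π) = 174.99 rpm.

175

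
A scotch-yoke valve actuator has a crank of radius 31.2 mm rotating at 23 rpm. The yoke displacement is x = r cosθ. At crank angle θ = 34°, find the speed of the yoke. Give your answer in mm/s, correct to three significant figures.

42.0

ω = 2.409 rad/s (from 23 rpm).
x = r cosθ ⇒ ẋ = −rω sinθ.
|v| = rω|sinθ| = 0.0312·2.409·|sin 34°| = 0.042022 m/s = 42.022 mm/s.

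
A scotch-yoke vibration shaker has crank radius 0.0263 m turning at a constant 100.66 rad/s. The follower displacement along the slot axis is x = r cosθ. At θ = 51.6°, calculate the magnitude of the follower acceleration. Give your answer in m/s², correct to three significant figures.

ω = 100.7 rad/s
x = r cosθ ⇒ ẍ = −rω² cosθ (ω constant).
|a| = rω²|cosθ| = 0.0263·(100.7)²·|cos 51.6°| = 165.53 m/s².

166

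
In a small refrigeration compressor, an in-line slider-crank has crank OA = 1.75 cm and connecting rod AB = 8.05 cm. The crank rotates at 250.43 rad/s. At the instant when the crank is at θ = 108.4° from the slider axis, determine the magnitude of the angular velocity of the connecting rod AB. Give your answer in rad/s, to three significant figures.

ω = 250.4 rad/s
The rod makes angle φ with the slider axis where L sinφ = r sinθ; differentiating, L cosφ·φ̇ = r ω cosθ.
L cosφ = √(L² − r² sin²θ) = 0.078769 m.
|ω_rod| = r ω |cosθ| / √(L² − r² sin²θ) = 0.0175·250.4·0.31565/0.078769 = 17.562 rad/s.

17.6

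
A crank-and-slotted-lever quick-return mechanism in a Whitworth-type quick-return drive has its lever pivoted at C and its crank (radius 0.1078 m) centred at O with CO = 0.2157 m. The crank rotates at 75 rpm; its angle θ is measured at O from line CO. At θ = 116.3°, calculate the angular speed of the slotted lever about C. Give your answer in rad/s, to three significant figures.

0.276

ω = 7.854 rad/s (from 75 rpm).
Crank pin A relative to C: A = (d + r cosθ, r sinθ); lever angle φ = atan2(r sinθ, d + r cosθ).
Differentiating tanφ: φ̇ = rω(d cosθ + r)/(d² + r² + 2dr cosθ).
d² + r² + 2dr cosθ = |CA|² = 0.0375423 m²;  d cosθ + r = +0.01223 m.
|ω_lever| = |0.1078·7.854·+0.01223| / 0.0375423 = 0.2758 rad/s.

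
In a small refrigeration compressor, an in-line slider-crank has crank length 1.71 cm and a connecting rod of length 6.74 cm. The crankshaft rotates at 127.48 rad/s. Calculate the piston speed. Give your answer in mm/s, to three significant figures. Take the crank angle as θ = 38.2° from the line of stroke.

ω = 127.5 rad/s
For an in-line slider-crank, x = r cosθ + √(L² − r² sin²θ), so v = −rω sinθ·[1 + r cosθ/√(L² − r² sin²θ)].
With r = 0.0171 m, L = 0.0674 m, θ = 38.2°: √(L² − r² sin²θ) = 0.066565 m.
v = −0.0171·127.5·0.61841·[1 + 0.0171·0.78586/0.066565] = -1.6202 m/s.
|v| = 1.6202 m/s = 1620.2 mm/s.

1620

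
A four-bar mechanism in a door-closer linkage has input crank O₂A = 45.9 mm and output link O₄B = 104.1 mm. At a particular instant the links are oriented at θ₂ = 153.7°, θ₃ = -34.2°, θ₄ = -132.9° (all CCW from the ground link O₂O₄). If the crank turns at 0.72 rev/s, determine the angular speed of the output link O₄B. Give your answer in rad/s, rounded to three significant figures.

ω₂ = 4.524 rad/s (from 0.72 rev/s).
Differentiating the loop-closure r₂e^{iθ₂}+r₃e^{iθ₃}=r₁+r₄e^{iθ₄} gives r₂ω₂e^{iθ₂}+r₃ω₃e^{iθ₃}=r₄ω₄e^{iθ₄}.
Eliminating the other unknown: ω₄ = r₂ω₂ sin(θ₂−θ₃) / [r₄ sin(θ₄−θ₃)].
Numerator sine = -0.13744; denominator sine = -0.98849.
Result = 0.0459·4.524·(-0.13744) / (0.1041·(-0.98849)) = +0.27735 rad/s; magnitude 0.27735 rad/s.

0.277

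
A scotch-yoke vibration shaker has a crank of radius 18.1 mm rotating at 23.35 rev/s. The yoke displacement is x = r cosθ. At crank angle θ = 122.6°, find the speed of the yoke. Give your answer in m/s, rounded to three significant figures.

2.24

ω = 146.7 rad/s (from 23.35 rev/s).
x = r cosθ ⇒ ẋ = −rω sinθ.
|v| = rω|sinθ| = 0.0181·146.7·|sin 122.6°| = 2.2371 m/s.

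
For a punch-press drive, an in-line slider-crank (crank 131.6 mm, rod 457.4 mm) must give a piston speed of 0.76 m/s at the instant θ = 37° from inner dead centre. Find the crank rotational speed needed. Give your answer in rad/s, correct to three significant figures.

7.78

For an in-line slider-crank, |v_piston| = rω|sinθ|·[1 + r cosθ/√(L² − r² sin²θ)].
With r = 0.1316 m, L = 0.4574 m, θ = 37°: the bracketed kinematic factor |dx/dθ| = 0.097676 m.
ω = v/|dx/dθ| = 0.76/0.097676 = 7.7808 rad/s.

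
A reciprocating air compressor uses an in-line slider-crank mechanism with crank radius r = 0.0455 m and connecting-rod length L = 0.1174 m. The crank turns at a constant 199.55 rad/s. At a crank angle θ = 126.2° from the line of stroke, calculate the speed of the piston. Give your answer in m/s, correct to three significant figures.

ω = 199.6 rad/s
For an in-line slider-crank, x = r cosθ + √(L² − r² sin²θ), so v = −rω sinθ·[1 + r cosθ/√(L² − r² sin²θ)].
With r = 0.0455 m, L = 0.1174 m, θ = 126.2°: √(L² − r² sin²θ) = 0.11151 m.
v = −0.0455·199.6·0.80696·[1 + 0.0455·-0.59061/0.11151] = -5.5612 m/s.
|v| = 5.5612 m/s.

5.56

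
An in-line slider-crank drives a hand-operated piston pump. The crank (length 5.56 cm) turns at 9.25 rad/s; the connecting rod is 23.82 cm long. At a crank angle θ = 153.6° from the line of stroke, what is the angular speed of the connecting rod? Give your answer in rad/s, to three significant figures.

ω = 9.25 rad/s
The rod makes angle φ with the slider axis where L sinφ = r sinθ; differentiating, L cosφ·φ̇ = r ω cosθ.
L cosφ = √(L² − r² sin²θ) = 0.23691 m.
|ω_rod| = r ω |cosθ| / √(L² − r² sin²θ) = 0.0556·9.25·0.89571/0.23691 = 1.9444 rad/s.

1.94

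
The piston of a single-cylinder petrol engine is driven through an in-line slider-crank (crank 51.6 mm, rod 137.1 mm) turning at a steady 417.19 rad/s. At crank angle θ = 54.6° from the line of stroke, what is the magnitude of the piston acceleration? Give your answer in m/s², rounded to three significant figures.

ω = 417.2 rad/s
x(θ) = r cosθ + √(L² − r² sin²θ); with ω constant, a = ω²·d²x/dθ².
d²x/dθ² = −r cosθ − r²(cos2θ)/√u − r⁴ sin²2θ/(4u^{3/2}),  u = L² − r² sin²θ = 0.0170273 m².
Substituting r = 0.0516 m, L = 0.1371 m, θ = 54.6°: d²x/dθ² = -0.023892 m.
a = ω²·d²x/dθ² = (417.2)²·(-0.023892) = -4158.3 m/s²;  |a| = 4158.3 m/s².

4160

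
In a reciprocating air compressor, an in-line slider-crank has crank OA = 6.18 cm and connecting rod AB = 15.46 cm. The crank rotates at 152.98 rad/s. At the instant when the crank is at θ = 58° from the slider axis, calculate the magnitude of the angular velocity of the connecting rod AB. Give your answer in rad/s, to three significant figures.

34.4

ω = 153 rad/s
The rod makes angle φ with the slider axis where L sinφ = r sinθ; differentiating, L cosφ·φ̇ = r ω cosθ.
L cosφ = √(L² − r² sin²θ) = 0.14545 m.
|ω_rod| = r ω |cosθ| / √(L² − r² sin²θ) = 0.0618·153·0.52992/0.14545 = 34.445 rad/s.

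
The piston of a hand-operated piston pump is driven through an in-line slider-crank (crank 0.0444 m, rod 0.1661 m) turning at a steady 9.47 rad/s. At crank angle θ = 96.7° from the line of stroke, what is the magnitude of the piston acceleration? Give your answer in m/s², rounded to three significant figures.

1.54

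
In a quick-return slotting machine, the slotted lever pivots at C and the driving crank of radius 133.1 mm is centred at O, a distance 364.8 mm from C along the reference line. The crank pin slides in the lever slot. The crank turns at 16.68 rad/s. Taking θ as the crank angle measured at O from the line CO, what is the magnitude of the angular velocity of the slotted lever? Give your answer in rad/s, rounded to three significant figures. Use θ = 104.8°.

0.703

ω = 16.68 rad/s
Crank pin A relative to C: A = (d + r cosθ, r sinθ); lever angle φ = atan2(r sinθ, d + r cosθ).
Differentiating tanφ: φ̇ = rω(d cosθ + r)/(d² + r² + 2dr cosθ).
d² + r² + 2dr cosθ = |CA|² = 0.125988 m²;  d cosθ + r = +0.039913 m.
|ω_lever| = |0.1331·16.68·+0.039913| / 0.125988 = 0.70333 rad/s.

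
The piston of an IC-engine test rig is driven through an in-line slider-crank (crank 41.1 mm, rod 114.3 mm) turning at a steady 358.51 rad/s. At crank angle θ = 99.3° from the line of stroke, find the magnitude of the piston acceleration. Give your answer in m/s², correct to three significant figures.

2770

ω = 358.5 rad/s
x(θ) = r cosθ + √(L² − r² sin²θ); with ω constant, a = ω²·d²x/dθ².
d²x/dθ² = −r cosθ − r²(cos2θ)/√u − r⁴ sin²2θ/(4u^{3/2}),  u = L² − r² sin²θ = 0.0114194 m².
Substituting r = 0.0411 m, L = 0.1143 m, θ = 99.3°: d²x/dθ² = +0.021564 m.
a = ω²·d²x/dθ² = (358.5)²·(+0.021564) = +2771.6 m/s²;  |a| = 2771.6 m/s².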